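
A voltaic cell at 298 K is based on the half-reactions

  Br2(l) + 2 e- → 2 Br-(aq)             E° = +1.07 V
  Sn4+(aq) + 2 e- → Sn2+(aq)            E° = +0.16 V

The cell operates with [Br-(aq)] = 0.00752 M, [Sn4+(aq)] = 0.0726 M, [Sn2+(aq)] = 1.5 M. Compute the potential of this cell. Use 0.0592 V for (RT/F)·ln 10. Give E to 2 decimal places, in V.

The Br₂/Br⁻ couple has the more positive E°, so it is the cathode; Sn⁴⁺/Sn²⁺ is the anode.
The standard potential is +1.07 − (+0.16) = +0.91 V and the balanced reaction transfers n = 2 electrons.
For the overall reaction Br2(l) + Sn2+(aq) → 2 Br-(aq) + Sn4+(aq), Q = ([Br-(aq)]^2·[Sn4+(aq)]) / [Sn2+(aq)] = 2.74×10^−6, giving log Q = −5.563.
E = E° − (0.0592/n)·log Q = +0.91 − (0.0592/2)(−5.563) = +1.07 V.

+1.07 V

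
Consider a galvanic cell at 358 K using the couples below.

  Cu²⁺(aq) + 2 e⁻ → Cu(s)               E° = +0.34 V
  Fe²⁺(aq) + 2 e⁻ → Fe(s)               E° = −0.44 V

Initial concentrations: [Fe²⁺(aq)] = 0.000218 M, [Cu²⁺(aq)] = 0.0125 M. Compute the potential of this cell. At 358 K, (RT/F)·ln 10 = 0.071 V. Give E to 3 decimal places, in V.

+0.842 V

Cu²⁺/Cu is reduced (cathode, E° = +0.34 V) and Fe²⁺/Fe is oxidized (anode).
The standard potential is +0.34 − (−0.44) = +0.78 V and the balanced reaction transfers n = 2 electrons.
For the overall reaction Cu²⁺(aq) + Fe(s) → Cu(s) + Fe²⁺(aq), Q = [Fe²⁺(aq)] / [Cu²⁺(aq)] = 0.0174, giving log Q = −1.758.
E = E° − (0.071/n)·log Q = +0.78 − (0.071/2)(−1.758) = +0.842 V.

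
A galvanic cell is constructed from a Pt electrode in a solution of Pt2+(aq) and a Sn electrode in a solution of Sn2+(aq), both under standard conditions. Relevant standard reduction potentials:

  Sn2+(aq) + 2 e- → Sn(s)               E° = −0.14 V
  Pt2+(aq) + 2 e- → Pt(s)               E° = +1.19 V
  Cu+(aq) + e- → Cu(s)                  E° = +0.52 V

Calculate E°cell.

+1.33 V

Of the two couples in this cell, the one with the more positive reduction potential is reduced at the cathode: here that is Pt²⁺/Pt (+1.19 V); Sn²⁺/Sn (−0.14 V) is the anode.
E°cell = E°(cathode) − E°(anode) = +1.19 − (−0.14) = +1.33 V.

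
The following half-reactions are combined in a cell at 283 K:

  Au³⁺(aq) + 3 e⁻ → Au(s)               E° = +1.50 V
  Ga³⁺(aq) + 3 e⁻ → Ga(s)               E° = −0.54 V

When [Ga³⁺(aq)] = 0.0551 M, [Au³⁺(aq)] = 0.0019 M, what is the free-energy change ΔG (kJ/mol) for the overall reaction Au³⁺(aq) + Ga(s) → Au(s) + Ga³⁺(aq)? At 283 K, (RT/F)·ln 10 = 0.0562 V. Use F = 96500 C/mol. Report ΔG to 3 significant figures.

E°cell = +1.50 − (−0.54) = +2.04 V; the balanced reaction transfers n = 3 electrons.
Q = [Ga³⁺(aq)] / [Au³⁺(aq)] = 29, so log Q = 1.462 and E = +2.04 − (0.0562/3)(1.462) = +2.0126 V.
Then ΔG = −nFE = −3 × 96500 × +2.0126 J/mol = −583 kJ/mol.

−583 kJ/mol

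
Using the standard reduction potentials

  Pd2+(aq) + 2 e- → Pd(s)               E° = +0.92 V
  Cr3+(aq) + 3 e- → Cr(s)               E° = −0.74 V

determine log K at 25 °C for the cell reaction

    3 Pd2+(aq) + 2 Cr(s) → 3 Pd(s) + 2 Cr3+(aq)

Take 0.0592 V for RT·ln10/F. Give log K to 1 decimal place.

The Pd²⁺/Pd couple is reduced (cathode); E°cell = +0.92 − (−0.74) = +1.66 V with n = 6.
At equilibrium E = 0, so log K = nE°cell / 0.0592 = (6)(+1.66) / 0.0592 = 168.2.

log K = 168.2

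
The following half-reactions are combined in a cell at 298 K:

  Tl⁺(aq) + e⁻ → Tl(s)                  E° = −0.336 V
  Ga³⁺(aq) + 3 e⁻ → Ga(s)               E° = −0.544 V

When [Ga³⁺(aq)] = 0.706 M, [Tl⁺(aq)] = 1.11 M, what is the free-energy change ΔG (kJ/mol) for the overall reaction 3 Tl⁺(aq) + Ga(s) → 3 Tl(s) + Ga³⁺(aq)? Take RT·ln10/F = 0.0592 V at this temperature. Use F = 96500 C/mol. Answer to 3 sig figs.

With Tl⁺/Tl reduced at the cathode, E°cell = −0.336 − (−0.544) = +0.208 V and n = 3.
Here Q = [Ga³⁺(aq)] / [Tl⁺(aq)]^3 = 0.516 (log Q = −0.287), giving E = +0.208 − (0.0592/3)·(−0.287) = +0.2137 V.
ΔG = −nFE = −(3)(96500)(+0.2137) J/mol = −61.9 kJ/mol.

−61.9 kJ/mol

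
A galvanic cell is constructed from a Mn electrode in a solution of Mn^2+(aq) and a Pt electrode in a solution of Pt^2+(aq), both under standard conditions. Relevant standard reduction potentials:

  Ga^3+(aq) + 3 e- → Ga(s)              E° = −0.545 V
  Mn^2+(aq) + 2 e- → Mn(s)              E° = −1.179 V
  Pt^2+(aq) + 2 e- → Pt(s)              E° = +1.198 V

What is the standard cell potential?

The Pt²⁺/Pt couple has the higher E°, so Pt ion is reduced (cathode) and Mn is oxidized (anode).
E°cell = E°(cathode) − E°(anode) = +1.198 − (−1.179) = +2.377 V.

+2.377 V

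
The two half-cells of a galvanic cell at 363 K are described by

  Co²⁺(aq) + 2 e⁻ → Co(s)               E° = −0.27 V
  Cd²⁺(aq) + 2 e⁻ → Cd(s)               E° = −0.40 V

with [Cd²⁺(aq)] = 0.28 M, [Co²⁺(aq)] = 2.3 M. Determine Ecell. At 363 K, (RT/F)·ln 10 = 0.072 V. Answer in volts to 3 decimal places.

+0.163 V

Co²⁺/Co is reduced (cathode, E° = −0.27 V) and Cd²⁺/Cd is oxidized (anode).
E°cell = −0.27 − (−0.40) = +0.13 V, with n = 2 electrons transferred.
For the overall reaction Co²⁺(aq) + Cd(s) → Co(s) + Cd²⁺(aq), Q = [Cd²⁺(aq)] / [Co²⁺(aq)] = 0.122, giving log Q = −0.915.
By the Nernst equation, E = +0.13 − (0.072/2)·(−0.915) = +0.163 V.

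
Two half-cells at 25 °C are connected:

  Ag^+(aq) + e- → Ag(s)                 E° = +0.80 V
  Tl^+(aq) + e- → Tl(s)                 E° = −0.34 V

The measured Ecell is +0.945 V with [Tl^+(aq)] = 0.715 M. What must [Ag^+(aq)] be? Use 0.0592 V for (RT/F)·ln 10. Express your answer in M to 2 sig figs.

0.00036 M

With Ag⁺/Ag at the cathode and Tl⁺/Tl at the anode, E°cell = +0.80 − (−0.34) = +1.14 V (n = 1).
Since E = E° − (0.0592/n)·log Q, log Q = n(E° − E)/0.0592 = 3.294.
For Ag^+(aq) + Tl(s) → Ag(s) + Tl^+(aq), the reaction quotient is Q = [Tl^+(aq)] / [Ag^+(aq)].
Solving for the unknown gives log [Ag^+(aq)] = −3.440, so [Ag^+(aq)] ≈ 0.00036 M.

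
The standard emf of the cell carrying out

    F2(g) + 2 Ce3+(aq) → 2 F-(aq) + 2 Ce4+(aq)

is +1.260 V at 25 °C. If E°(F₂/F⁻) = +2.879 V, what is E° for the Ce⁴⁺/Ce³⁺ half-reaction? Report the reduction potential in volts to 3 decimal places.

In the reaction as written the F₂/F⁻ couple is reduced (cathode) and Ce⁴⁺/Ce³⁺ is oxidized (anode), so E°cell = E°(F₂/F⁻) − E°(Ce⁴⁺/Ce³⁺).
E°(Ce⁴⁺/Ce³⁺) = E°(cathode) − E°cell = +2.879 − (+1.260) = +1.619 V.

+1.619 V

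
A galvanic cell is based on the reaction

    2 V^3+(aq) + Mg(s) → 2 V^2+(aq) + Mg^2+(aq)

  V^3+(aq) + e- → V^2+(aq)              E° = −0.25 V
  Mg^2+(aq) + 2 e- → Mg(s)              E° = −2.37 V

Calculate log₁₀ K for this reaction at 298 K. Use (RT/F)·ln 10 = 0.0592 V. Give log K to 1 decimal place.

The V³⁺/V²⁺ couple is reduced (cathode); E°cell = −0.25 − (−2.37) = +2.12 V with n = 2.
At equilibrium E = 0, so log K = nE°cell / 0.0592 = (2)(+2.12) / 0.0592 = 71.6.

log K = 71.6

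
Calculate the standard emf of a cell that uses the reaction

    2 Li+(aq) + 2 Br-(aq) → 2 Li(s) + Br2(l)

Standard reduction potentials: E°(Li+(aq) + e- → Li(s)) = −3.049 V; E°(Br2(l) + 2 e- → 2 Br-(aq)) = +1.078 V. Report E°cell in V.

−4.127 V

Li+(aq) gains electrons, so the Li⁺/Li couple is the cathode; the Br₂/Br⁻ couple is the anode.
E°cell = E°(cathode) − E°(anode) = −3.049 − (+1.078) = −4.127 V.
The negative E°cell means the reaction is non-spontaneous in the direction written.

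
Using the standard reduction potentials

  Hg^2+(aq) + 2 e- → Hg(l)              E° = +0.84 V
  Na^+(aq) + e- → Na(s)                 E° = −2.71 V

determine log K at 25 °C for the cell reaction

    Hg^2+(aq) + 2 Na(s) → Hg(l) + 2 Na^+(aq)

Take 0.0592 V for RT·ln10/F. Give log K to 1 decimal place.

log K = 119.9

The Hg²⁺/Hg couple is reduced (cathode); E°cell = +0.84 − (−2.71) = +3.55 V with n = 2.
At equilibrium E = 0, so log K = nE°cell / 0.0592 = (2)(+3.55) / 0.0592 = 119.9.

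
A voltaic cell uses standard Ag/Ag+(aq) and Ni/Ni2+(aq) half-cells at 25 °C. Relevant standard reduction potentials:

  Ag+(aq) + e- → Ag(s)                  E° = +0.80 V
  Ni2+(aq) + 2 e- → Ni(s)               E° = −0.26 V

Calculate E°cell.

Of the two couples in this cell, the one with the more positive reduction potential is reduced at the cathode: here that is Ag⁺/Ag (+0.80 V); Ni²⁺/Ni (−0.26 V) is the anode.
E°cell = E°(cathode) − E°(anode) = +0.80 − (−0.26) = +1.06 V.

+1.06 V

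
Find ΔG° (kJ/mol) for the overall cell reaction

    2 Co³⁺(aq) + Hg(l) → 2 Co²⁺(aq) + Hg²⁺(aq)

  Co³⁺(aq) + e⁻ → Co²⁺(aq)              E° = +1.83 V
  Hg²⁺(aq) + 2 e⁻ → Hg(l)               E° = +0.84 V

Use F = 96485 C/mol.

−191 kJ/mol

In the reaction as written Co³⁺(aq) is reduced, so the Co³⁺/Co²⁺ couple is the cathode and Hg²⁺/Hg is the anode.
E°cell = +1.83 − (+0.84) = +0.99 V; balancing electrons gives n = 2.
ΔG° = −nFE°cell = −(2)(96485)(+0.99) J/mol = −191 kJ/mol.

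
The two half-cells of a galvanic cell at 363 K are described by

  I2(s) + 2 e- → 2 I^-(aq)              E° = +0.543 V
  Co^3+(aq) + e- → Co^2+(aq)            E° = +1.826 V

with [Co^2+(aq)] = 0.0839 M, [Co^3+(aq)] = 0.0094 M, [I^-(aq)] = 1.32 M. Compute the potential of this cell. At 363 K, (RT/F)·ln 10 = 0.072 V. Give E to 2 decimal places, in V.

Co³⁺/Co²⁺ is reduced (cathode, E° = +1.826 V) and I₂/I⁻ is oxidized (anode).
E°cell = E°cat − E°an = +1.826 − (+0.543) = +1.283 V; n = 2.
Balancing gives 2 Co^3+(aq) + 2 I^-(aq) → 2 Co^2+(aq) + I2(s); hence Q = [Co^2+(aq)]^2 / ([Co^3+(aq)]^2·[I^-(aq)]^2) = 45.7 (log Q = 1.660).
E = E° − (0.072/n)·log Q = +1.283 − (0.072/2)(1.660) = +1.22 V.

+1.22 V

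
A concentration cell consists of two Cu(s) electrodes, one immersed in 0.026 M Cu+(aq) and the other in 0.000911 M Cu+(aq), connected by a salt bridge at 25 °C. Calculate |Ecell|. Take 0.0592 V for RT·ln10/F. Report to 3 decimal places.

0.086 V

For a concentration cell E°cell = 0, since both electrodes use the same couple.
The compartment with the higher Cu+(aq) concentration (0.026 M) acts as the cathode; ions are reduced there and produced at the dilute (0.000911 M) anode.
With n = 1, Ecell = −(0.0592/1)·log([dilute]/[conc]) = −(0.0592/1)·log(0.000911/0.026) = +0.086 V.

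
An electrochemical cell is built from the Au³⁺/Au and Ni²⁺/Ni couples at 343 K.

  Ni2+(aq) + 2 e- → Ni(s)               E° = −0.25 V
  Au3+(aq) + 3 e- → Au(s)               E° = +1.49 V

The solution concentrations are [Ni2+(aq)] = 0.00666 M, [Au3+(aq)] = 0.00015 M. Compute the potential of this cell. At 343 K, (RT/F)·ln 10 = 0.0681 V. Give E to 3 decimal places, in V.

The Au³⁺/Au couple has the more positive E°, so it is the cathode; Ni²⁺/Ni is the anode.
E°cell = E°cat − E°an = +1.49 − (−0.25) = +1.74 V; n = 6.
Balancing gives 2 Au3+(aq) + 3 Ni(s) → 2 Au(s) + 3 Ni2+(aq); hence Q = [Ni2+(aq)]^3 / [Au3+(aq)]^2 = 13.1 (log Q = 1.118).
E = E° − (0.0681/n)·log Q = +1.74 − (0.0681/6)(1.118) = +1.727 V.

+1.727 V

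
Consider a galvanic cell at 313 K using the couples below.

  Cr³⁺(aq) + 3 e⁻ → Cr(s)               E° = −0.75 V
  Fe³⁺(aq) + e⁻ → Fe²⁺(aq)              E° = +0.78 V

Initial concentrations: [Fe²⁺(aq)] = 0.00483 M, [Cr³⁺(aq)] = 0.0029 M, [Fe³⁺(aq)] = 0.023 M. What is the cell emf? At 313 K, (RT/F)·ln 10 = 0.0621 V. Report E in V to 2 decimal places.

+1.62 V

Since E°(Fe³⁺/Fe²⁺) > E°(Cr³⁺/Cr), Fe³⁺/Fe²⁺ serves as the cathode.
E°cell = +0.78 − (−0.75) = +1.53 V, with n = 3 electrons transferred.
Balancing gives 3 Fe³⁺(aq) + Cr(s) → 3 Fe²⁺(aq) + Cr³⁺(aq); hence Q = ([Fe²⁺(aq)]^3·[Cr³⁺(aq)]) / [Fe³⁺(aq)]^3 = 2.69×10^−5 (log Q = −4.571).
By the Nernst equation, E = +1.53 − (0.0621/3)·(−4.571) = +1.62 V.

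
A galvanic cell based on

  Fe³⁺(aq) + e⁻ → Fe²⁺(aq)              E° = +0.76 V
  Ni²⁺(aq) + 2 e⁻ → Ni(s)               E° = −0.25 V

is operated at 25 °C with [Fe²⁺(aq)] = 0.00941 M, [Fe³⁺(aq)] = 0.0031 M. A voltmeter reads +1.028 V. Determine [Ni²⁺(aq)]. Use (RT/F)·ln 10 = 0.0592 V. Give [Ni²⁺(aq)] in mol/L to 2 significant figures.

The Fe³⁺/Fe²⁺ couple has the larger reduction potential, so it is the cathode: E°cell = +0.76 − (−0.25) = +1.01 V and n = 2.
From the Nernst equation, log Q = n(E° − E)/0.0592 = 2·(+1.01 − (+1.028))/0.0592 = −0.608.
The balanced reaction is 2 Fe³⁺(aq) + Ni(s) → 2 Fe²⁺(aq) + Ni²⁺(aq), so Q = ([Fe²⁺(aq)]^2·[Ni²⁺(aq)]) / [Fe³⁺(aq)]^2.
Substituting the known concentrations and solving, log [Ni²⁺(aq)] = −1.572 and [Ni²⁺(aq)] = 0.027 M.

0.027 M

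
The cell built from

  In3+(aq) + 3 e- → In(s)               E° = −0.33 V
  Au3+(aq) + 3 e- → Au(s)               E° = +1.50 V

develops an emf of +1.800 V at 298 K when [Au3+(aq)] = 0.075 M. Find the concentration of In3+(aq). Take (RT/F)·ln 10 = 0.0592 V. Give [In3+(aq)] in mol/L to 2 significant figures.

2.5 M

With Au³⁺/Au at the cathode and In³⁺/In at the anode, E°cell = +1.50 − (−0.33) = +1.83 V (n = 3).
Since E = E° − (0.0592/n)·log Q, log Q = n(E° − E)/0.0592 = 1.520.
For Au3+(aq) + In(s) → Au(s) + In3+(aq), the reaction quotient is Q = [In3+(aq)] / [Au3+(aq)].
Isolating [In3+(aq)] in Q = 10^{1.520} yields log [In3+(aq)] = 0.395, i.e. 2.5 M.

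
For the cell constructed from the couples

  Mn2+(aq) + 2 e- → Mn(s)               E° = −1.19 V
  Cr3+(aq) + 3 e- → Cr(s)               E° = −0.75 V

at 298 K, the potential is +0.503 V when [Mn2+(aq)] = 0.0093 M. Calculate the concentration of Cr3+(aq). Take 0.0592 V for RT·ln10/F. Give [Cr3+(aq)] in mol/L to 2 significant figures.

The Cr³⁺/Cr couple has the larger reduction potential, so it is the cathode: E°cell = −0.75 − (−1.19) = +0.44 V and n = 6.
Since E = E° − (0.0592/n)·log Q, log Q = n(E° − E)/0.0592 = −6.385.
The balanced reaction is 2 Cr3+(aq) + 3 Mn(s) → 2 Cr(s) + 3 Mn2+(aq), so Q = [Mn2+(aq)]^3 / [Cr3+(aq)]^2.
Isolating [Cr3+(aq)] in Q = 10^{−6.385} yields log [Cr3+(aq)] = 0.145, i.e. 1.4 M.

1.4 M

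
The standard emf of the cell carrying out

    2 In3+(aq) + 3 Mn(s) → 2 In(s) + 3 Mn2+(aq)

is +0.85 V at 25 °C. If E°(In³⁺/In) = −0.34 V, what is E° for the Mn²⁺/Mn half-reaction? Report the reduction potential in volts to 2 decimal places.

In the reaction as written the In³⁺/In couple is reduced (cathode) and Mn²⁺/Mn is oxidized (anode), so E°cell = E°(In³⁺/In) − E°(Mn²⁺/Mn).
E°(Mn²⁺/Mn) = E°(cathode) − E°cell = −0.34 − (+0.85) = −1.19 V.

−1.19 V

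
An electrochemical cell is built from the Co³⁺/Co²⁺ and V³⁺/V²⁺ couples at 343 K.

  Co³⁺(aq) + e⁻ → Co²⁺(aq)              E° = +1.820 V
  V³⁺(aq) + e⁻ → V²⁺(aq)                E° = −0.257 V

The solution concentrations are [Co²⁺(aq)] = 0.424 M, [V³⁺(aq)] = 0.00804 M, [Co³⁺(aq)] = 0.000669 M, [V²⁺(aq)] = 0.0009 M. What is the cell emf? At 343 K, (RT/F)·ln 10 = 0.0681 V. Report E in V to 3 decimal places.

Co³⁺/Co²⁺ is reduced (cathode, E° = +1.820 V) and V³⁺/V²⁺ is oxidized (anode).
E°cell = E°cat − E°an = +1.820 − (−0.257) = +2.077 V; n = 1.
The balanced reaction is Co³⁺(aq) + V²⁺(aq) → Co²⁺(aq) + V³⁺(aq), so Q = ([Co²⁺(aq)]·[V³⁺(aq)]) / ([Co³⁺(aq)]·[V²⁺(aq)]) = 5.66×10^3 and log Q = 3.753.
By the Nernst equation, E = +2.077 − (0.0681/1)·(3.753) = +1.821 V.

+1.821 V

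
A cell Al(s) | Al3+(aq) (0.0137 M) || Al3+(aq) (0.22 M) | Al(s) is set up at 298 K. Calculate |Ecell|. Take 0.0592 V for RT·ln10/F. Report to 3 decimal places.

0.024 V

For a concentration cell E°cell = 0, since both electrodes use the same couple.
The compartment with the higher Al3+(aq) concentration (0.22 M) acts as the cathode; ions are reduced there and produced at the dilute (0.0137 M) anode.
With n = 3, Ecell = −(0.0592/3)·log([dilute]/[conc]) = −(0.0592/3)·log(0.0137/0.22) = +0.024 V.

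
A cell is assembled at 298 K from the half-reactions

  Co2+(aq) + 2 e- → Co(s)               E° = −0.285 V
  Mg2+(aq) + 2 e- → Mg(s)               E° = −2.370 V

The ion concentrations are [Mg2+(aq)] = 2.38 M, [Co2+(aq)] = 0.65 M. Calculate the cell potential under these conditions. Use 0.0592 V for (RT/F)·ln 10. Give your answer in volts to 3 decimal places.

The Co²⁺/Co couple has the more positive E°, so it is the cathode; Mg²⁺/Mg is the anode.
E°cell = −0.285 − (−2.370) = +2.085 V, with n = 2 electrons transferred.
Balancing gives Co2+(aq) + Mg(s) → Co(s) + Mg2+(aq); hence Q = [Mg2+(aq)] / [Co2+(aq)] = 3.66 (log Q = 0.564).
By the Nernst equation, E = +2.085 − (0.0592/2)·(0.564) = +2.068 V.

+2.068 V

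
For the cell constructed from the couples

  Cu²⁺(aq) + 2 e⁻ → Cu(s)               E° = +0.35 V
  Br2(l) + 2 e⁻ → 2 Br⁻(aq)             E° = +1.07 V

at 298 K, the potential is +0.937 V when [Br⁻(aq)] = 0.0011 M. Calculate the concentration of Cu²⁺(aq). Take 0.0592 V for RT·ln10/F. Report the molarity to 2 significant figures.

Br₂/Br⁻ is the cathode (higher E°); E°cell = +1.07 − (+0.35) = +0.72 V with n = 2.
Since E = E° − (0.0592/n)·log Q, log Q = n(E° − E)/0.0592 = −7.331.
Balancing electrons gives Br2(l) + Cu(s) → 2 Br⁻(aq) + Cu²⁺(aq); thus Q = [Br⁻(aq)]^2·[Cu²⁺(aq)].
Isolating [Cu²⁺(aq)] in Q = 10^{−7.331} yields log [Cu²⁺(aq)] = −1.414, i.e. 0.039 M.

0.039 M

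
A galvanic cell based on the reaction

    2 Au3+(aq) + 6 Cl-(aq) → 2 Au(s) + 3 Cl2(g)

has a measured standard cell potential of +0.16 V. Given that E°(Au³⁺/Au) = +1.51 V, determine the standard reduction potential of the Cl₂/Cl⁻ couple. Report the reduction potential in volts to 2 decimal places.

In the reaction as written the Au³⁺/Au couple is reduced (cathode) and Cl₂/Cl⁻ is oxidized (anode), so E°cell = E°(Au³⁺/Au) − E°(Cl₂/Cl⁻).
E°(Cl₂/Cl⁻) = E°(cathode) − E°cell = +1.51 − (+0.16) = +1.35 V.

+1.35 V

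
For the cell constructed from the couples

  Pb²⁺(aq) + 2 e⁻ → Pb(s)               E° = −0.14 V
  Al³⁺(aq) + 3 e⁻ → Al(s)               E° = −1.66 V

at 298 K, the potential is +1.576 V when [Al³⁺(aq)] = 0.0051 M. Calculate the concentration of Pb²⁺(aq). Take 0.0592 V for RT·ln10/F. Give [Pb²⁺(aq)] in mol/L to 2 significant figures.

2.3 M

The Pb²⁺/Pb couple has the larger reduction potential, so it is the cathode: E°cell = −0.14 − (−1.66) = +1.52 V and n = 6.
Since E = E° − (0.0592/n)·log Q, log Q = n(E° − E)/0.0592 = −5.676.
For 3 Pb²⁺(aq) + 2 Al(s) → 3 Pb(s) + 2 Al³⁺(aq), the reaction quotient is Q = [Al³⁺(aq)]^2 / [Pb²⁺(aq)]^3.
Isolating [Pb²⁺(aq)] in Q = 10^{−5.676} yields log [Pb²⁺(aq)] = 0.364, i.e. 2.3 M.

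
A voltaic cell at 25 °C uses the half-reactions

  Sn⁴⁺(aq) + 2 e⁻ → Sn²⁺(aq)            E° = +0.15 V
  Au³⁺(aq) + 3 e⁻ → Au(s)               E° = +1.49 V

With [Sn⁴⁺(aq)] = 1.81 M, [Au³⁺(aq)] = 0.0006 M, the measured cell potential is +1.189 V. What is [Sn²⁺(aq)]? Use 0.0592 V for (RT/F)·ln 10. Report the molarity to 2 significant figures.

0.0020 M

The Au³⁺/Au couple has the larger reduction potential, so it is the cathode: E°cell = +1.49 − (+0.15) = +1.34 V and n = 6.
Since E = E° − (0.0592/n)·log Q, log Q = n(E° − E)/0.0592 = 15.304.
Balancing electrons gives 2 Au³⁺(aq) + 3 Sn²⁺(aq) → 2 Au(s) + 3 Sn⁴⁺(aq); thus Q = [Sn⁴⁺(aq)]^3 / ([Au³⁺(aq)]^2·[Sn²⁺(aq)]^3).
Solving for the unknown gives log [Sn²⁺(aq)] = −2.696, so [Sn²⁺(aq)] ≈ 0.0020 M.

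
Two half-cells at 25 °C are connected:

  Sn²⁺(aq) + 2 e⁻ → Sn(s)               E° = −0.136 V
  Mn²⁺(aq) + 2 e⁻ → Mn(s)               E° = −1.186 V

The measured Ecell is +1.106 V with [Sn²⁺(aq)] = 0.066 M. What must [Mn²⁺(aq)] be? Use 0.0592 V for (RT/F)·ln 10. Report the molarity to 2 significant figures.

With Sn²⁺/Sn at the cathode and Mn²⁺/Mn at the anode, E°cell = −0.136 − (−1.186) = +1.050 V (n = 2).
Since E = E° − (0.0592/n)·log Q, log Q = n(E° − E)/0.0592 = −1.892.
For Sn²⁺(aq) + Mn(s) → Sn(s) + Mn²⁺(aq), the reaction quotient is Q = [Mn²⁺(aq)] / [Sn²⁺(aq)].
Solving for the unknown gives log [Mn²⁺(aq)] = −3.072, so [Mn²⁺(aq)] ≈ 0.00085 M.

0.00085 M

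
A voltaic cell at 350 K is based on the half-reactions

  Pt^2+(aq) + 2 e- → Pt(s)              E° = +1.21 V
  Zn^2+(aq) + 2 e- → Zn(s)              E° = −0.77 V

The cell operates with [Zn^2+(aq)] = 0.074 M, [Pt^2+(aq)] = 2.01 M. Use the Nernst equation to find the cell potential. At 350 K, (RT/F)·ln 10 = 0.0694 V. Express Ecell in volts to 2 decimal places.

Pt²⁺/Pt is reduced (cathode, E° = +1.21 V) and Zn²⁺/Zn is oxidized (anode).
E°cell = +1.21 − (−0.77) = +1.98 V, with n = 2 electrons transferred.
Balancing gives Pt^2+(aq) + Zn(s) → Pt(s) + Zn^2+(aq); hence Q = [Zn^2+(aq)] / [Pt^2+(aq)] = 0.0368 (log Q = −1.434).
By the Nernst equation, E = +1.98 − (0.0694/2)·(−1.434) = +2.03 V.

+2.03 V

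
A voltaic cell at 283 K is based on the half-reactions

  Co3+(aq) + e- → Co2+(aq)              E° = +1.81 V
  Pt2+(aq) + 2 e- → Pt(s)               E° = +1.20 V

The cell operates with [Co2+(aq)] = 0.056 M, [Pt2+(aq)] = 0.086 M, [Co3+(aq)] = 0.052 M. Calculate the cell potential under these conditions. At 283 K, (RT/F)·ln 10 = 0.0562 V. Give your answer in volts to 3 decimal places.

Since E°(Co³⁺/Co²⁺) > E°(Pt²⁺/Pt), Co³⁺/Co²⁺ serves as the cathode.
E°cell = E°cat − E°an = +1.81 − (+1.20) = +0.61 V; n = 2.
The balanced reaction is 2 Co3+(aq) + Pt(s) → 2 Co2+(aq) + Pt2+(aq), so Q = ([Co2+(aq)]^2·[Pt2+(aq)]) / [Co3+(aq)]^2 = 0.0997 and log Q = −1.001.
Applying E = E° − (RT ln10/nF)·log Q gives +0.61 − (0.0562/2)(−1.001) = +0.638 V.

+0.638 V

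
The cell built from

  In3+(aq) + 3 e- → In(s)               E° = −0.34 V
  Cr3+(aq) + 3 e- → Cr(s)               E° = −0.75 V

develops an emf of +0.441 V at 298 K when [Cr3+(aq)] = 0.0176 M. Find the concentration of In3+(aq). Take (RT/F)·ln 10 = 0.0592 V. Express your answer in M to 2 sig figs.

0.66 M

The In³⁺/In couple has the larger reduction potential, so it is the cathode: E°cell = −0.34 − (−0.75) = +0.41 V and n = 3.
Rearranging E = E° − (0.0592/n)·log Q gives log Q = 3(+0.41 − (+0.441))/0.0592 = −1.571.
For In3+(aq) + Cr(s) → In(s) + Cr3+(aq), the reaction quotient is Q = [Cr3+(aq)] / [In3+(aq)].
Substituting the known concentrations and solving, log [In3+(aq)] = −0.183 and [In3+(aq)] = 0.66 M.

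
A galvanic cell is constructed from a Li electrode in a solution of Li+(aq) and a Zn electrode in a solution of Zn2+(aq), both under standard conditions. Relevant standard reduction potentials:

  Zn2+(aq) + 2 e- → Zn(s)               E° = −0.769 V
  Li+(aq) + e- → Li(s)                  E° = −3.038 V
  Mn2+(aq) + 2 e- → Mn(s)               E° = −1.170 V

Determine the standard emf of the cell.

The Zn²⁺/Zn couple has the higher E°, so Zn ion is reduced (cathode) and Li is oxidized (anode).
E°cell = E°(cathode) − E°(anode) = −0.769 − (−3.038) = +2.269 V.

+2.269 V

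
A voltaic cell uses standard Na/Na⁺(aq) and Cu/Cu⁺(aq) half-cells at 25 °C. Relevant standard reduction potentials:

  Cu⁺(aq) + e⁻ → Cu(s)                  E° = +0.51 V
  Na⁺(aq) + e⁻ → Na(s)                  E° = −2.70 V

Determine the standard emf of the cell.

The Cu⁺/Cu couple has the higher E°, so Cu ion is reduced (cathode) and Na is oxidized (anode).
E°cell = E°(cathode) − E°(anode) = +0.51 − (−2.70) = +3.21 V.

+3.21 V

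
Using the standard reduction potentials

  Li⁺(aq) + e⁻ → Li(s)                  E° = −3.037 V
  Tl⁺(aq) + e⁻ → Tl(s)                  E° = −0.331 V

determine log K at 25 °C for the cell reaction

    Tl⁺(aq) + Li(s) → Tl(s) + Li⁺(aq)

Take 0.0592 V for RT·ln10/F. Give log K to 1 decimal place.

log K = 45.7

The Tl⁺/Tl couple is reduced (cathode); E°cell = −0.331 − (−3.037) = +2.706 V with n = 1.
At equilibrium E = 0, so log K = nE°cell / 0.0592 = (1)(+2.706) / 0.0592 = 45.7.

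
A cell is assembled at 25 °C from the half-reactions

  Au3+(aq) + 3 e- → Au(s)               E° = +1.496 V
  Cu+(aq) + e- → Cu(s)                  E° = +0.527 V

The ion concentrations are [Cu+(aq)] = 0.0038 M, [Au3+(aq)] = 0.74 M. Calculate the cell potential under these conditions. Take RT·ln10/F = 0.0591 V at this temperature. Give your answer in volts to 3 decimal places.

Since E°(Au³⁺/Au) > E°(Cu⁺/Cu), Au³⁺/Au serves as the cathode.
The standard potential is +1.496 − (+0.527) = +0.969 V and the balanced reaction transfers n = 3 electrons.
The balanced reaction is Au3+(aq) + 3 Cu(s) → Au(s) + 3 Cu+(aq), so Q = [Cu+(aq)]^3 / [Au3+(aq)] = 7.42×10^−8 and log Q = −7.130.
E = E° − (0.0591/n)·log Q = +0.969 − (0.0591/3)(−7.130) = +1.109 V.

+1.109 V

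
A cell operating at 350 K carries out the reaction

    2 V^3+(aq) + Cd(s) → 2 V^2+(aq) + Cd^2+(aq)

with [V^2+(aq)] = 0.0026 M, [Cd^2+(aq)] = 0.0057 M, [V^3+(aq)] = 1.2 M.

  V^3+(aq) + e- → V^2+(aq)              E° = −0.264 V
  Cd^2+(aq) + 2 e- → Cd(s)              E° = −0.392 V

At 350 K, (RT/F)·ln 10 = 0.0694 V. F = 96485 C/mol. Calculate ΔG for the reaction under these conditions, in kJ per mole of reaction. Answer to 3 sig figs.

The standard cell potential is −0.264 − (−0.392) = +0.128 V, with n = 2 electrons in the balanced equation.
Here Q = ([V^2+(aq)]^2·[Cd^2+(aq)]) / [V^3+(aq)]^2 = 2.68×10^−8 (log Q = −7.573), giving E = +0.128 − (0.0694/2)·(−7.573) = +0.3908 V.
ΔG = −nFE = −(2)(96485)(+0.3908) J/mol = −75.4 kJ/mol.

−75.4 kJ/mol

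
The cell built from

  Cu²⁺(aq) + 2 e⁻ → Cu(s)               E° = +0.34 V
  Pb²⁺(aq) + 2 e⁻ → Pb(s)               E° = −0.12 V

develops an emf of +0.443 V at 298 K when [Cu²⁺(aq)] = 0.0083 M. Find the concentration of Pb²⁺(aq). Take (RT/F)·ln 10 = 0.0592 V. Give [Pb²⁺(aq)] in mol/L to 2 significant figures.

The Cu²⁺/Cu couple has the larger reduction potential, so it is the cathode: E°cell = +0.34 − (−0.12) = +0.46 V and n = 2.
Since E = E° − (0.0592/n)·log Q, log Q = n(E° − E)/0.0592 = 0.574.
For Cu²⁺(aq) + Pb(s) → Cu(s) + Pb²⁺(aq), the reaction quotient is Q = [Pb²⁺(aq)] / [Cu²⁺(aq)].
Substituting the known concentrations and solving, log [Pb²⁺(aq)] = −1.507 and [Pb²⁺(aq)] = 0.031 M.

0.031 M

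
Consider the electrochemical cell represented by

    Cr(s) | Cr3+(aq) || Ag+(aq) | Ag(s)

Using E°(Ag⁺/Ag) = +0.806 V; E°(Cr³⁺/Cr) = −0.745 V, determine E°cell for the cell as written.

By convention the left-hand electrode in cell notation is the anode (oxidation) and the right-hand electrode is the cathode (reduction).
E°cell = E°(right) − E°(left) = +0.806 − (−0.745) = +1.551 V.

+1.551 V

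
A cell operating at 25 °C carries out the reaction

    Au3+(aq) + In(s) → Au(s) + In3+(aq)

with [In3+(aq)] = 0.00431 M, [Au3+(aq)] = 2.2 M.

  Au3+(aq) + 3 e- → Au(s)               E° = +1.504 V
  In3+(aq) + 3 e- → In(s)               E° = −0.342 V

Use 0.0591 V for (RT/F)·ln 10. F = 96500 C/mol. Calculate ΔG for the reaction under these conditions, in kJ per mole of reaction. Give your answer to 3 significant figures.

With Au³⁺/Au reduced at the cathode, E°cell = +1.504 − (−0.342) = +1.846 V and n = 3.
Here Q = [In3+(aq)] / [Au3+(aq)] = 0.00196 (log Q = −2.708), giving E = +1.846 − (0.0591/3)·(−2.708) = +1.8993 V.
ΔG = −nFE = −(3)(96500)(+1.8993) J/mol = −550 kJ/mol.

−550 kJ/mol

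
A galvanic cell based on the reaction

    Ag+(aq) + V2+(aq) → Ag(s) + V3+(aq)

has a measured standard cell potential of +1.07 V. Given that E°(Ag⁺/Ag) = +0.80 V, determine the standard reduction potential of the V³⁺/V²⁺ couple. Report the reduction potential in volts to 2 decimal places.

In the reaction as written the Ag⁺/Ag couple is reduced (cathode) and V³⁺/V²⁺ is oxidized (anode), so E°cell = E°(Ag⁺/Ag) − E°(V³⁺/V²⁺).
E°(V³⁺/V²⁺) = E°(cathode) − E°cell = +0.80 − (+1.07) = −0.27 V.

−0.27 V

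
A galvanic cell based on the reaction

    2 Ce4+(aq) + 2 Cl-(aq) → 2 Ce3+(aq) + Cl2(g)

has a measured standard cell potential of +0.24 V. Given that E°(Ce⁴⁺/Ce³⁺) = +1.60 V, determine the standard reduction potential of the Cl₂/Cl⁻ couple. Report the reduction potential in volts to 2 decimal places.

In the reaction as written the Ce⁴⁺/Ce³⁺ couple is reduced (cathode) and Cl₂/Cl⁻ is oxidized (anode), so E°cell = E°(Ce⁴⁺/Ce³⁺) − E°(Cl₂/Cl⁻).
E°(Cl₂/Cl⁻) = E°(cathode) − E°cell = +1.60 − (+0.24) = +1.36 V.

+1.36 V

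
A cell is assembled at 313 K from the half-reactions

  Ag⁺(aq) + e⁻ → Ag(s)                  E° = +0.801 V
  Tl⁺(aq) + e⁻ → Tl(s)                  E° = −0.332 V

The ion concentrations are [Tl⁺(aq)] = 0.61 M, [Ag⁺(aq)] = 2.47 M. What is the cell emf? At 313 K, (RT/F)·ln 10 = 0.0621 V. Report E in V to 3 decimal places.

+1.171 V

Ag⁺/Ag is reduced (cathode, E° = +0.801 V) and Tl⁺/Tl is oxidized (anode).
E°cell = +0.801 − (−0.332) = +1.133 V, with n = 1 electron transferred.
The balanced reaction is Ag⁺(aq) + Tl(s) → Ag(s) + Tl⁺(aq), so Q = [Tl⁺(aq)] / [Ag⁺(aq)] = 0.247 and log Q = −0.607.
E = E° − (0.0621/n)·log Q = +1.133 − (0.0621/1)(−0.607) = +1.171 V.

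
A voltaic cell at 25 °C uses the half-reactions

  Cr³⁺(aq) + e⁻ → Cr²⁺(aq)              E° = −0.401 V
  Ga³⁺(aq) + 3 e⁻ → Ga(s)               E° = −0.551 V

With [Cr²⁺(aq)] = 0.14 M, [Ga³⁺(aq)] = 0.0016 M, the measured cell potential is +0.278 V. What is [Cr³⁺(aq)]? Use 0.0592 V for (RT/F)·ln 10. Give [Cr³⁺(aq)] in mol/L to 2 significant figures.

2.4 M

With Cr³⁺/Cr²⁺ at the cathode and Ga³⁺/Ga at the anode, E°cell = −0.401 − (−0.551) = +0.150 V (n = 3).
Since E = E° − (0.0592/n)·log Q, log Q = n(E° − E)/0.0592 = −6.486.
Balancing electrons gives 3 Cr³⁺(aq) + Ga(s) → 3 Cr²⁺(aq) + Ga³⁺(aq); thus Q = ([Cr²⁺(aq)]^3·[Ga³⁺(aq)]) / [Cr³⁺(aq)]^3.
Isolating [Cr³⁺(aq)] in Q = 10^{−6.486} yields log [Cr³⁺(aq)] = 0.376, i.e. 2.4 M.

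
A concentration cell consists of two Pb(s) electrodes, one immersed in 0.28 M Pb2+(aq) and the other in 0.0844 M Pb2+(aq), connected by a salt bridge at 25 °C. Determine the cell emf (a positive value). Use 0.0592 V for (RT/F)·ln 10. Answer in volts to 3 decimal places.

For a concentration cell E°cell = 0, since both electrodes use the same couple.
The compartment with the higher Pb2+(aq) concentration (0.28 M) acts as the cathode; ions are reduced there and produced at the dilute (0.0844 M) anode.
With n = 2, Ecell = −(0.0592/2)·log([dilute]/[conc]) = −(0.0592/2)·log(0.0844/0.28) = +0.015 V.

0.015 V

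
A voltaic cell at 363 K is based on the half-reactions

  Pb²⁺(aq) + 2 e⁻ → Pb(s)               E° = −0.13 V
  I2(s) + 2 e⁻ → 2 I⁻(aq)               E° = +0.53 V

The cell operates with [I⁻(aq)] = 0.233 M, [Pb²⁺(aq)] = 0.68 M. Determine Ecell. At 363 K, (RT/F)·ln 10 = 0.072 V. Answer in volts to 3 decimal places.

Since E°(I₂/I⁻) > E°(Pb²⁺/Pb), I₂/I⁻ serves as the cathode.
E°cell = +0.53 − (−0.13) = +0.66 V, with n = 2 electrons transferred.
For the overall reaction I2(s) + Pb(s) → 2 I⁻(aq) + Pb²⁺(aq), Q = [I⁻(aq)]^2·[Pb²⁺(aq)] = 0.0369, giving log Q = −1.433.
E = E° − (0.072/n)·log Q = +0.66 − (0.072/2)(−1.433) = +0.712 V.

+0.712 V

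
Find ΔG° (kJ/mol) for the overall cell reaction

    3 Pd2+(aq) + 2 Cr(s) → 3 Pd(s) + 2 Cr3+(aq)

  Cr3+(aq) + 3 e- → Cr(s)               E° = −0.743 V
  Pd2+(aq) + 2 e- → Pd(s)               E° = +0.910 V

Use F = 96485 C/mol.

In the reaction as written Pd2+(aq) is reduced, so the Pd²⁺/Pd couple is the cathode and Cr³⁺/Cr is the anode.
E°cell = +0.910 − (−0.743) = +1.653 V; balancing electrons gives n = 6.
ΔG° = −nFE°cell = −(6)(96485)(+1.653) J/mol = −957 kJ/mol.

−957 kJ/mol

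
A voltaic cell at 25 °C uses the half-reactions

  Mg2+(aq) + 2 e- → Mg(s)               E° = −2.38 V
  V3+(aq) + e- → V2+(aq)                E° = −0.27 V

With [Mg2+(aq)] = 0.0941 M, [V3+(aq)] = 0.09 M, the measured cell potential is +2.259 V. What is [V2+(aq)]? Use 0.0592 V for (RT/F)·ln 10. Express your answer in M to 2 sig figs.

0.00089 M

With V³⁺/V²⁺ at the cathode and Mg²⁺/Mg at the anode, E°cell = −0.27 − (−2.38) = +2.11 V (n = 2).
Since E = E° − (0.0592/n)·log Q, log Q = n(E° − E)/0.0592 = −5.034.
The balanced reaction is 2 V3+(aq) + Mg(s) → 2 V2+(aq) + Mg2+(aq), so Q = ([V2+(aq)]^2·[Mg2+(aq)]) / [V3+(aq)]^2.
Solving for the unknown gives log [V2+(aq)] = −3.050, so [V2+(aq)] ≈ 0.00089 M.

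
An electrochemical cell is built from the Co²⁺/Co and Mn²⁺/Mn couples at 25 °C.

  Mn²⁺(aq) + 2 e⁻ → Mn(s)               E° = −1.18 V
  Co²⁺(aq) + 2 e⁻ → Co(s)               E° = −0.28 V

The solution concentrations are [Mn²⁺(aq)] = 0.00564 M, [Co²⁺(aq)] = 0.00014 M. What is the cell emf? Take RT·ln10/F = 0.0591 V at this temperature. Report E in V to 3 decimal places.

The Co²⁺/Co couple has the more positive E°, so it is the cathode; Mn²⁺/Mn is the anode.
E°cell = −0.28 − (−1.18) = +0.90 V, with n = 2 electrons transferred.
Balancing gives Co²⁺(aq) + Mn(s) → Co(s) + Mn²⁺(aq); hence Q = [Mn²⁺(aq)] / [Co²⁺(aq)] = 40.3 (log Q = 1.605).
E = E° − (0.0591/n)·log Q = +0.90 − (0.0591/2)(1.605) = +0.853 V.

+0.853 V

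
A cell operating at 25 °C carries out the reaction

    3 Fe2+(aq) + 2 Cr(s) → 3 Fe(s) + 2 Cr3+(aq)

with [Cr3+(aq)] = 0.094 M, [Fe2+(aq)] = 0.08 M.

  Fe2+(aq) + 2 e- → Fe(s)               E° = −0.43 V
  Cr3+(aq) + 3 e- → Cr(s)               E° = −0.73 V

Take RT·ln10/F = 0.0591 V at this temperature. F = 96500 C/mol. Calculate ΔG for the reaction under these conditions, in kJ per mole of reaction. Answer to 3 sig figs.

−167 kJ/mol

E°cell = −0.43 − (−0.73) = +0.30 V; the balanced reaction transfers n = 6 electrons.
Here Q = [Cr3+(aq)]^2 / [Fe2+(aq)]^3 = 17.3 (log Q = 1.237), giving E = +0.30 − (0.0591/6)·(1.237) = +0.2878 V.
Then ΔG = −nFE = −6 × 96500 × +0.2878 J/mol = −167 kJ/mol.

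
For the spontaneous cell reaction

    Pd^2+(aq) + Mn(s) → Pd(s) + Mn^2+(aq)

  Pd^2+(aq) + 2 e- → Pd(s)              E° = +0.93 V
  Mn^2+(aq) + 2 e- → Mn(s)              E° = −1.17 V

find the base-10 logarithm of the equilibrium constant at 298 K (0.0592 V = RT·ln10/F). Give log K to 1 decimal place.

The Pd²⁺/Pd couple is reduced (cathode); E°cell = +0.93 − (−1.17) = +2.10 V with n = 2.
At equilibrium E = 0, so log K = nE°cell / 0.0592 = (2)(+2.10) / 0.0592 = 70.9.

log K = 70.9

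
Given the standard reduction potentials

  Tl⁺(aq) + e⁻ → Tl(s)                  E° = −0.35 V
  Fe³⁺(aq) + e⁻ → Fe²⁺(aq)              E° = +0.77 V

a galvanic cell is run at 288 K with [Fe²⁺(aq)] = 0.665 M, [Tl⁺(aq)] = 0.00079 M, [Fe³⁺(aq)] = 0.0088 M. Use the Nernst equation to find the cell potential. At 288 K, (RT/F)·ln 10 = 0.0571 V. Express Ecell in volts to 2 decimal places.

Fe³⁺/Fe²⁺ is reduced (cathode, E° = +0.77 V) and Tl⁺/Tl is oxidized (anode).
E°cell = E°cat − E°an = +0.77 − (−0.35) = +1.12 V; n = 1.
Balancing gives Fe³⁺(aq) + Tl(s) → Fe²⁺(aq) + Tl⁺(aq); hence Q = ([Fe²⁺(aq)]·[Tl⁺(aq)]) / [Fe³⁺(aq)] = 0.0597 (log Q = −1.224).
By the Nernst equation, E = +1.12 − (0.0571/1)·(−1.224) = +1.19 V.

+1.19 V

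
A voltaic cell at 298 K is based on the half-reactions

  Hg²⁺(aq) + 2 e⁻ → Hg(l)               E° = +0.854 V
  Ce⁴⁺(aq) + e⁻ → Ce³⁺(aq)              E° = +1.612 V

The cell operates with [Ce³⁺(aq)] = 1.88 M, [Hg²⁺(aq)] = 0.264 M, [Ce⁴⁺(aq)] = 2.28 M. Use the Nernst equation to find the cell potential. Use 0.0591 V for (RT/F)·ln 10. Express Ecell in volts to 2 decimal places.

+0.78 V

The Ce⁴⁺/Ce³⁺ couple has the more positive E°, so it is the cathode; Hg²⁺/Hg is the anode.
E°cell = +1.612 − (+0.854) = +0.758 V, with n = 2 electrons transferred.
Balancing gives 2 Ce⁴⁺(aq) + Hg(l) → 2 Ce³⁺(aq) + Hg²⁺(aq); hence Q = ([Ce³⁺(aq)]^2·[Hg²⁺(aq)]) / [Ce⁴⁺(aq)]^2 = 0.179 (log Q = −0.746).
Applying E = E° − (RT ln10/nF)·log Q gives +0.758 − (0.0591/2)(−0.746) = +0.78 V.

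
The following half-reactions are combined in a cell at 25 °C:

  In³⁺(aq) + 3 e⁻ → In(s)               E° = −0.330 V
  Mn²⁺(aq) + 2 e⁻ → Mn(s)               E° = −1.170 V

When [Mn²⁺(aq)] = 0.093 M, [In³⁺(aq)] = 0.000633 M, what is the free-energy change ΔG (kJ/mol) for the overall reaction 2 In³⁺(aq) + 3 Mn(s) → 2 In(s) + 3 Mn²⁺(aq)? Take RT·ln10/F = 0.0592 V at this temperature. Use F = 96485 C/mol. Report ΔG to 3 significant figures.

−467 kJ/mol

With In³⁺/In reduced at the cathode, E°cell = −0.330 − (−1.170) = +0.840 V and n = 6.
Here Q = [Mn²⁺(aq)]^3 / [In³⁺(aq)]^2 = 2.01×10^3 (log Q = 3.303), giving E = +0.840 − (0.0592/6)·(3.303) = +0.8074 V.
Finally ΔG = −nFE = −(6)(96485 C/mol)(+0.8074 V) = −467 kJ/mol.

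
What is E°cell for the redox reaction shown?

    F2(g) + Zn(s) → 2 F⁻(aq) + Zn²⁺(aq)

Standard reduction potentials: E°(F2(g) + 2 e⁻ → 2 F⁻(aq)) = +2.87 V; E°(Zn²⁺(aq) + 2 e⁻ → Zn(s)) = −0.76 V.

+3.63 V

In the reaction as written, F2(g) is reduced (cathode) and Zn²⁺(aq) is produced by oxidation at the anode.
E°cell = E°(cathode) − E°(anode) = +2.87 − (−0.76) = +3.63 V.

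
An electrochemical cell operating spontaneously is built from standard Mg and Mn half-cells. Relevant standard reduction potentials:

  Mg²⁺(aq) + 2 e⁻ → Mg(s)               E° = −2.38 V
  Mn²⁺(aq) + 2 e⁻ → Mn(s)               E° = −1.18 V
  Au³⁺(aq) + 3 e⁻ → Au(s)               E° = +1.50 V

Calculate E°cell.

+1.20 V

The Mn²⁺/Mn couple has the higher E°, so Mn ion is reduced (cathode) and Mg is oxidized (anode).
E°cell = E°(cathode) − E°(anode) = −1.18 − (−2.38) = +1.20 V.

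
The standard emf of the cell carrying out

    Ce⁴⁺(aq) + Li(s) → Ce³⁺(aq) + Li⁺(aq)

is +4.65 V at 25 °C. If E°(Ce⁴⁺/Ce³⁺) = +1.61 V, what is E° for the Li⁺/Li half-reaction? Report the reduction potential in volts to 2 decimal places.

−3.04 V

In the reaction as written the Ce⁴⁺/Ce³⁺ couple is reduced (cathode) and Li⁺/Li is oxidized (anode), so E°cell = E°(Ce⁴⁺/Ce³⁺) − E°(Li⁺/Li).
E°(Li⁺/Li) = E°(cathode) − E°cell = +1.61 − (+4.65) = −3.04 V.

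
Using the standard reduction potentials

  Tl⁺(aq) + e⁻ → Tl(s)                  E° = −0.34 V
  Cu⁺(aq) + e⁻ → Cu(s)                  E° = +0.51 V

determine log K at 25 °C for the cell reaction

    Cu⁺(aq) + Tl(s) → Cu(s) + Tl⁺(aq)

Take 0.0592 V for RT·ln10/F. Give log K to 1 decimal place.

log K = 14.4

The Cu⁺/Cu couple is reduced (cathode); E°cell = +0.51 − (−0.34) = +0.85 V with n = 1.
At equilibrium E = 0, so log K = nE°cell / 0.0592 = (1)(+0.85) / 0.0592 = 14.4.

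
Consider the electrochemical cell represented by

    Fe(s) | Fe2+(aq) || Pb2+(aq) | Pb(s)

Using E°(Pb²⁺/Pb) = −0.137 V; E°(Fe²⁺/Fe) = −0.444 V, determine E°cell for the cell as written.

+0.307 V

By convention the left-hand electrode in cell notation is the anode (oxidation) and the right-hand electrode is the cathode (reduction).
E°cell = E°(right) − E°(left) = −0.137 − (−0.444) = +0.307 V.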